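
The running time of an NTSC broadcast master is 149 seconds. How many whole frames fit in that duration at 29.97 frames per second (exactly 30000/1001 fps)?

Frames = 149 × 30000/1001 = 4470000/1001 ≈ 4465.5345.
Complete frames: 4465.

4465 frames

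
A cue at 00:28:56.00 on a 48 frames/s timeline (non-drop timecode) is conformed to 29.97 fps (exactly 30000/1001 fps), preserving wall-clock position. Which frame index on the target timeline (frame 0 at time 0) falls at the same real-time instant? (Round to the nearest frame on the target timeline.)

frame 52028

Source frame index: (0×3600 + 28×60 + 56) × 48 + 0 = 83328.
Real time: 83328 / (48) = 1736 s.
Target frame: (1736) × (30000/1001) = 7440000/143 ≈ 52027.972 → 52028.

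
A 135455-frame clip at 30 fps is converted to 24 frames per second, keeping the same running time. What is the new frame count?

Target frames = source frames × (target rate / source rate) = 135455 × (24)/(30) = 135455 × 4/5 = 108364.

108364 frames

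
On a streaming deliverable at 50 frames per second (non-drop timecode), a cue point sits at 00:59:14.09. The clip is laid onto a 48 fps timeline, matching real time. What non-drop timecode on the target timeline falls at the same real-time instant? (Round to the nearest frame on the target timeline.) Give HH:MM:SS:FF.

00:59:14:09

Source frame index: (0×3600 + 59×60 + 14) × 50 + 9 = 177709.
Real time: 177709 / (50) = 177709/50 s.
Target frame: (177709/50) × (48) = 4265016/25 ≈ 170600.640 → 170601.
At 48 labels/s: frame 170601 → 00:59:14:09.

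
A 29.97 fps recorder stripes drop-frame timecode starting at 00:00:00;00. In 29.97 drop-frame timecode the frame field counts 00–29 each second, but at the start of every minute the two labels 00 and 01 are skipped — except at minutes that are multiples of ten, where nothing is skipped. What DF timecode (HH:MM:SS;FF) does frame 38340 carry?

00:21:19;08

Ten DF minutes hold 17982 frames, so frame 38340 lies in block 2 (frames 35964–53945) with 2376 frames into that block.
The block's first minute is 1800 frames and the rest 1798 each; 2376 frames reaches minute 1, so 2 × 18 + 1 × 2 = 38 labels have been skipped so far.
Adding those back, label number 38340 + 38 = 38378 at 30 labels/s is 1279 s + 8 f = 0 h 21 min 19 s frame 8, i.e. 00:21:19;08.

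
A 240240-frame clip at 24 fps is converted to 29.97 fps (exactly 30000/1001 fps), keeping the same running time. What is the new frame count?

300000 frames

Target frames = source frames × (target rate / source rate) = 240240 × (30000/1001)/(24) = 240240 × 1250/1001 = 300000.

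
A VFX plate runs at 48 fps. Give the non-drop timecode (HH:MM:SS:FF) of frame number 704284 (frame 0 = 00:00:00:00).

04:04:32:28

704284 ÷ 48 = 14672 full seconds, remainder 28 frames.
14672 s = 4 h 4 min 32 s.
Timecode: 04:04:32:28.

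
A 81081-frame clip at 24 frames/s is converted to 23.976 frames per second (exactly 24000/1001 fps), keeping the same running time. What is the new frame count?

81000 frames

Target frames = source frames × (target rate / source rate) = 81081 × (24000/1001)/(24) = 81081 × 1000/1001 = 81000.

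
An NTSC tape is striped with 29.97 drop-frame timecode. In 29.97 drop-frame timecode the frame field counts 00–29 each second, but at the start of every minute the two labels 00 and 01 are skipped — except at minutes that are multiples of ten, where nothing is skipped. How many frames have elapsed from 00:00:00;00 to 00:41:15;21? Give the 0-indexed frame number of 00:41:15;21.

74197

Complete 10-minute blocks: 4, each 17982 frames → 71928.
Remaining 1 whole minute in the current block: 1800 + 0 × 1798 = 1800 frames.
Within the current minute: 15 × 30 + 21 − 2 = 469 (labels ;00/;01 skipped at this minute). Total = 71928 + 1800 + 469 = 74197.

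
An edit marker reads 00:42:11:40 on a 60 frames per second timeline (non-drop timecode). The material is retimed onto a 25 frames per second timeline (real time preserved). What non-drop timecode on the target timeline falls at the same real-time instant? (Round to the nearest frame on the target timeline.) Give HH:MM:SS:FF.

Source frame index: (0×3600 + 42×60 + 11) × 60 + 40 = 151900.
Real time: 151900 / (60) = 7595/3 s.
Target frame: (7595/3) × (25) = 189875/3 ≈ 63291.667 → 63292.
At 25 labels/s: frame 63292 → 00:42:11:17.

00:42:11:17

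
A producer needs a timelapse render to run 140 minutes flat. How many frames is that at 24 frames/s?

201600 frames

140 min = 8400 s.
Frames = 8400 × 24 = 201600.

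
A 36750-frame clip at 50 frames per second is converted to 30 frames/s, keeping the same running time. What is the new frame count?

Frames at target rate = 36750 × (30) / (50) = 22050.

22050 frames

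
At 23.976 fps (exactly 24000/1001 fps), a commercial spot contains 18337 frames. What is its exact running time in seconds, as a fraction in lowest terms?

18355337/24000 seconds

Running time = 18337 ÷ (24000/1001) = 18337 × 1001/24000 = 18355337/24000 s.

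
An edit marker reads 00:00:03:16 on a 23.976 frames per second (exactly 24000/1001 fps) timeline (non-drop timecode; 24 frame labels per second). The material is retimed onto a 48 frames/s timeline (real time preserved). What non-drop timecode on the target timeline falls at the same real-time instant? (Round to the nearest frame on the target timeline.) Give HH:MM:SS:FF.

Source frame index: (0×3600 + 0×60 + 3) × 24 + 16 = 88.
Real time: 88 / (24000/1001) = 11011/3000 s.
Target frame: (11011/3000) × (48) = 22022/125 ≈ 176.176 → 176.
At 48 labels/s: frame 176 → 00:00:03:32.

00:00:03:32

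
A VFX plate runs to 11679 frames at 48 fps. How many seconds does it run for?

243.3125 seconds

Running time = 11679 / (48) = 243.3125 s.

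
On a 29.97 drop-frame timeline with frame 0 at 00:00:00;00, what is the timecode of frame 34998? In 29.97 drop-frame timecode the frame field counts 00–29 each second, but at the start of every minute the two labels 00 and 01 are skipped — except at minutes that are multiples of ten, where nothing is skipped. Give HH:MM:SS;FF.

00:19:27;24

Each 10-minute DF block holds 10 × 60 × 30 − 9 × 2 = 17982 frames. 34998 ÷ 17982 → 1 full block, remainder 17016.
Within the partial block the first minute is 1800 frames and each further minute 1798, so 9 further minute boundaries passed. Total skipped labels = 18 × 1 + 2 × 9 = 36.
Non-drop label index = 34998 + 36 = 35034; at 30 labels/s that is 00:19:27:24, i.e. DF 00:19:27;24.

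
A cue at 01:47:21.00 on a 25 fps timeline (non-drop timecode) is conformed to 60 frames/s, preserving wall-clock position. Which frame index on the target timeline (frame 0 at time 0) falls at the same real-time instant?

Source frame index: (1×3600 + 47×60 + 21) × 25 + 0 = 161025.
Real time: 161025 / (25) = 6441 s.
Target frame: (6441) × (60) = 386460.

frame 386460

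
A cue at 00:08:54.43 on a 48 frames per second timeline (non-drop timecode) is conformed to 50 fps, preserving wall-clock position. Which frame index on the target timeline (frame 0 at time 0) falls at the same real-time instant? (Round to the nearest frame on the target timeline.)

Source frame index: (0×3600 + 8×60 + 54) × 48 + 43 = 25675.
Real time: 25675 / (48) = 25675/48 s.
Target frame: (25675/48) × (50) = 641875/24 ≈ 26744.792 → 26745.

frame 26745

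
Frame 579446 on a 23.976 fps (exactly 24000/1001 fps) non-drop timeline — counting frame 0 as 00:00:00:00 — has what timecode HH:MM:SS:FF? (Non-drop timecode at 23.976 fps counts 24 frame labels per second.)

06:42:23:14

579446 ÷ 24 = 24143 full seconds, remainder 14 frames.
24143 s = 6 h 42 min 23 s.
Timecode: 06:42:23:14.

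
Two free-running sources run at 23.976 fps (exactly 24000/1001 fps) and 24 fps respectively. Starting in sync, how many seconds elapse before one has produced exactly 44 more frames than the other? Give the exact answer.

The gap grows by |24 − 24000/1001| = 24/1001 frames per second.
Time for a 44-frame gap: 44 ÷ (24/1001) = 11011/6 s.

11011/6 seconds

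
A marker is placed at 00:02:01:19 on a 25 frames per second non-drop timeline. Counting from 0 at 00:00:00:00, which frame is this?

frame 3044

Total seconds to the label: (0 × 3600 + 2 × 60 + 1) = 121.
Frame index = 121 × 25 + 19 = 3044.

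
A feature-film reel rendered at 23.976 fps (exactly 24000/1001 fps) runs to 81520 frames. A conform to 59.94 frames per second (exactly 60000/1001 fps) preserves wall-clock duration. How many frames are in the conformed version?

203800 frames

Target frames = source frames × (target rate / source rate) = 81520 × (60000/1001)/(24000/1001) = 81520 × 5/2 = 203800.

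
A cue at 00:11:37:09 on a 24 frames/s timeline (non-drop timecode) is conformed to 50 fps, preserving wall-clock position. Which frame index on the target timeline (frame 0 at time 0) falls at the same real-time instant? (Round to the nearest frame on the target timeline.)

frame 34869

Source frame index: (0×3600 + 11×60 + 37) × 24 + 9 = 16737.
Real time: 16737 / (24) = 5579/8 s.
Target frame: (5579/8) × (50) = 139475/4 ≈ 34868.750 → 34869.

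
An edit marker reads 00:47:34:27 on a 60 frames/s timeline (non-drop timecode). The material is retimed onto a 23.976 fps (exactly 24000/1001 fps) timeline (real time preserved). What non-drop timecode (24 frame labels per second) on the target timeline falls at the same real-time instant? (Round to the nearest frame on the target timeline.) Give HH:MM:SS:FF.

Source frame index: (0×3600 + 47×60 + 34) × 60 + 27 = 171267.
Real time: 171267 / (60) = 57089/20 s.
Target frame: (57089/20) × (24000/1001) = 68506800/1001 ≈ 68438.362 → 68438.
At 24 labels/s: frame 68438 → 00:47:31:14.

00:47:31:14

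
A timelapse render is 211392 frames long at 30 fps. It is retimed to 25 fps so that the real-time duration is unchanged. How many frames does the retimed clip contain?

Target frames = source frames × (target rate / source rate) = 211392 × (25)/(30) = 211392 × 5/6 = 176160.

176160 frames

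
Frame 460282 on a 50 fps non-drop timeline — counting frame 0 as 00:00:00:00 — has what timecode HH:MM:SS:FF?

02:33:25:32

460282 ÷ 50 = 9205 full seconds, remainder 32 frames.
9205 s = 2 h 33 min 25 s.
Timecode: 02:33:25:32.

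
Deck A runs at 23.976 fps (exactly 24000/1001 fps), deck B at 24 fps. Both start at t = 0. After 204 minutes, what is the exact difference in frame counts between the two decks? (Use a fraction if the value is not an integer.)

204 min = 12240 s.
A emits 24000/1001 × 12240 = 293760000/1001 frames; B emits 24 × 12240 = 293760.
Difference = 293760/1001 frames (≈ 293.4665); B is ahead of A.

293760/1001 frames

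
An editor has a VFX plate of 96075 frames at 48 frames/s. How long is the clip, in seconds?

Running time = 96075 / (48) = 2001.5625 s.

2001.5625 seconds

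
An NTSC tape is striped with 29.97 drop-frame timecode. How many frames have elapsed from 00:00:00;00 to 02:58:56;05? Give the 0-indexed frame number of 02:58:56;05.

Complete 10-minute blocks: 17, each 17982 frames → 305694.
Remaining 8 whole minutes in the current block: 1800 + 7 × 1798 = 14386 frames.
Within the current minute: 56 × 30 + 5 − 2 = 1683 (labels ;00/;01 skipped at this minute). Total = 305694 + 14386 + 1683 = 321763.

321763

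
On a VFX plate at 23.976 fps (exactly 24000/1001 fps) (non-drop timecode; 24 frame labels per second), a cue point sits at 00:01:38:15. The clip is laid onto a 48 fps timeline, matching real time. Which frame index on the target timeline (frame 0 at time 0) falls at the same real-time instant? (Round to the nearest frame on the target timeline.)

frame 4739

Source frame index: (0×3600 + 1×60 + 38) × 24 + 15 = 2367.
Real time: 2367 / (24000/1001) = 789789/8000 s.
Target frame: (789789/8000) × (48) = 2369367/500 ≈ 4738.734 → 4739.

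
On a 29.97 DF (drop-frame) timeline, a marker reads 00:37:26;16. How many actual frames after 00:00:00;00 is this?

67328

Complete 10-minute blocks: 3, each 17982 frames → 53946.
Remaining 7 whole minutes in the current block: 1800 + 6 × 1798 = 12588 frames.
Within the current minute: 26 × 30 + 16 − 2 = 794 (labels ;00/;01 skipped at this minute). Total = 53946 + 12588 + 794 = 67328.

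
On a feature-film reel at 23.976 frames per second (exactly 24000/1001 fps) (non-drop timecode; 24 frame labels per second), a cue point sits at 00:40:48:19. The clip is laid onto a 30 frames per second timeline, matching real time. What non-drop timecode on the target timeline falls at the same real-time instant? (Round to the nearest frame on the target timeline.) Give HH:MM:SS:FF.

Source frame index: (0×3600 + 40×60 + 48) × 24 + 19 = 58771.
Real time: 58771 / (24000/1001) = 58829771/24000 s.
Target frame: (58829771/24000) × (30) = 58829771/800 ≈ 73537.214 → 73537.
At 30 labels/s: frame 73537 → 00:40:51:07.

00:40:51:07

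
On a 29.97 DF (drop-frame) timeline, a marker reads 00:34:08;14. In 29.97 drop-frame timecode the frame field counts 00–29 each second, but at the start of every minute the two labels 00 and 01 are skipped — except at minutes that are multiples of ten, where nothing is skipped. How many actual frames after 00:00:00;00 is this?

As if non-drop at 30 labels/s: (0 × 3600 + 34 × 60 + 8) × 30 + 14 = 61454.
Minute boundaries passed: 34; those not divisible by 10: 34 − 3 = 31; dropped labels = 2 × 31 = 62.
Actual frame index = 61454 − 62 = 61392.

61392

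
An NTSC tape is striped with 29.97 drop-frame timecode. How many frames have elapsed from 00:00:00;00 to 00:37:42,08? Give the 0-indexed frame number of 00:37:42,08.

67800

As if non-drop at 30 labels/s: (0 × 3600 + 37 × 60 + 42) × 30 + 8 = 67868.
Minute boundaries passed: 37; those not divisible by 10: 37 − 3 = 34; dropped labels = 2 × 34 = 68.
Actual frame index = 67868 − 68 = 67800.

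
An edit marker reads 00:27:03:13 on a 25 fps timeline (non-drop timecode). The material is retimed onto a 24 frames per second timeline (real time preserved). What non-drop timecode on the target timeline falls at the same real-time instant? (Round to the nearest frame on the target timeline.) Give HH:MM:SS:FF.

00:27:03:12

Source frame index: (0×3600 + 27×60 + 3) × 25 + 13 = 40588.
Real time: 40588 / (25) = 40588/25 s.
Target frame: (40588/25) × (24) = 974112/25 ≈ 38964.480 → 38964.
At 24 labels/s: frame 38964 → 00:27:03:12.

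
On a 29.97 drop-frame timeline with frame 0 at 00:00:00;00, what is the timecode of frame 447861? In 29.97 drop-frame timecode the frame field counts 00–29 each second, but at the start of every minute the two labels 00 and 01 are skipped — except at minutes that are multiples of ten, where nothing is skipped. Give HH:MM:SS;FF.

04:09:03;21

Ten DF minutes hold 17982 frames, so frame 447861 lies in block 24 (frames 431568–449549) with 16293 frames into that block.
The block's first minute is 1800 frames and the rest 1798 each; 16293 frames reaches minute 9, so 24 × 18 + 9 × 2 = 450 labels have been skipped so far.
Adding those back, label number 447861 + 450 = 448311 at 30 labels/s is 14943 s + 21 f = 4 h 9 min 3 s frame 21, i.e. 04:09:03;21.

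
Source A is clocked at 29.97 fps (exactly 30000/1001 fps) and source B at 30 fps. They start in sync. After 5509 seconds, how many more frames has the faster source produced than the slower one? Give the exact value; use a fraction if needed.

23610/143 frames

A emits 30000/1001 × 5509 = 23610000/143 frames; B emits 30 × 5509 = 165270.
Difference = 23610/143 frames (≈ 165.1049); B is ahead of A.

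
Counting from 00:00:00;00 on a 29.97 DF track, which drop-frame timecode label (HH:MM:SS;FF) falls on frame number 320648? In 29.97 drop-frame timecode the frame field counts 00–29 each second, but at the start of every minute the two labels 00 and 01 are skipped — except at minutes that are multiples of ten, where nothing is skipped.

Ten DF minutes hold 17982 frames, so frame 320648 lies in block 17 (frames 305694–323675) with 14954 frames into that block.
The block's first minute is 1800 frames and the rest 1798 each; 14954 frames reaches minute 8, so 17 × 18 + 8 × 2 = 322 labels have been skipped so far.
Adding those back, label number 320648 + 322 = 320970 at 30 labels/s is 10699 s + 0 f = 2 h 58 min 19 s frame 0, i.e. 02:58:19;00.

02:58:19;00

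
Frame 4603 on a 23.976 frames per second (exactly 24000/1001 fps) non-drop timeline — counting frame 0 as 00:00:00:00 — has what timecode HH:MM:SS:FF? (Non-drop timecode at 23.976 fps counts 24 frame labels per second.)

4603 ÷ 24 = 191 full seconds, remainder 19 frames.
191 s = 0 h 3 min 11 s.
Timecode: 00:03:11:19.

00:03:11:19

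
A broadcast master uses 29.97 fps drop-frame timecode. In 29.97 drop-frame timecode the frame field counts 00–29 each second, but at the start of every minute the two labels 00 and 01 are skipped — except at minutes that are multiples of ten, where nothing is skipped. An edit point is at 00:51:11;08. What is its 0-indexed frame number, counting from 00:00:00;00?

92046

Complete 10-minute blocks: 5, each 17982 frames → 89910.
Remaining 1 whole minute in the current block: 1800 + 0 × 1798 = 1800 frames.
Within the current minute: 11 × 30 + 8 − 2 = 336 (labels ;00/;01 skipped at this minute). Total = 89910 + 1800 + 336 = 92046.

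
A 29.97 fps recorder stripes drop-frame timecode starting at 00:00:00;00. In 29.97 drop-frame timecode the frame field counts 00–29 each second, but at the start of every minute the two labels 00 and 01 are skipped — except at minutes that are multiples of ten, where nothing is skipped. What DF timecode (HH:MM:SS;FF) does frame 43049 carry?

00:23:56;11

Each 10-minute DF block holds 10 × 60 × 30 − 9 × 2 = 17982 frames. 43049 ÷ 17982 → 2 full blocks, remainder 7085.
Within the partial block the first minute is 1800 frames and each further minute 1798, so 3 further minute boundaries passed. Total skipped labels = 18 × 2 + 2 × 3 = 42.
Non-drop label index = 43049 + 42 = 43091; at 30 labels/s that is 00:23:56:11, i.e. DF 00:23:56;11.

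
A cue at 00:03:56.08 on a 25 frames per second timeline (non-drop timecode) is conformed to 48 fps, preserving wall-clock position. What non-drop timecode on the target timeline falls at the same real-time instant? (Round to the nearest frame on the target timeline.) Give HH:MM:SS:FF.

Source frame index: (0×3600 + 3×60 + 56) × 25 + 8 = 5908.
Real time: 5908 / (25) = 5908/25 s.
Target frame: (5908/25) × (48) = 283584/25 ≈ 11343.360 → 11343.
At 48 labels/s: frame 11343 → 00:03:56:15.

00:03:56:15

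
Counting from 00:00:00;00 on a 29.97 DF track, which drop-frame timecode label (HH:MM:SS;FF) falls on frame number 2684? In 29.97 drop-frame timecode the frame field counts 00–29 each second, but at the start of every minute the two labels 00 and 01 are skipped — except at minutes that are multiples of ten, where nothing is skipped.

00:01:29;16

Ten DF minutes hold 17982 frames, so frame 2684 lies in block 0 (frames 0–17981) with 2684 frames into that block.
The block's first minute is 1800 frames and the rest 1798 each; 2684 frames reaches minute 1, so 0 × 18 + 1 × 2 = 2 labels have been skipped so far.
Adding those back, label number 2684 + 2 = 2686 at 30 labels/s is 89 s + 16 f = 0 h 1 min 29 s frame 16, i.e. 00:01:29;16.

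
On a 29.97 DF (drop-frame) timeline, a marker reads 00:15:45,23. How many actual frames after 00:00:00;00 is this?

28345

As if non-drop at 30 labels/s: (0 × 3600 + 15 × 60 + 45) × 30 + 23 = 28373.
Minute boundaries passed: 15; those not divisible by 10: 15 − 1 = 14; dropped labels = 2 × 14 = 28.
Actual frame index = 28373 − 28 = 28345.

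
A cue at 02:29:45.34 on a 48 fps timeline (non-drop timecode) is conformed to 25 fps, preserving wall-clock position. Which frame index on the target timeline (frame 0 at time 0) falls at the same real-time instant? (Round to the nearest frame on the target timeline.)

frame 224643

Source frame index: (2×3600 + 29×60 + 45) × 48 + 34 = 431314.
Real time: 431314 / (48) = 215657/24 s.
Target frame: (215657/24) × (25) = 5391425/24 ≈ 224642.708 → 224643.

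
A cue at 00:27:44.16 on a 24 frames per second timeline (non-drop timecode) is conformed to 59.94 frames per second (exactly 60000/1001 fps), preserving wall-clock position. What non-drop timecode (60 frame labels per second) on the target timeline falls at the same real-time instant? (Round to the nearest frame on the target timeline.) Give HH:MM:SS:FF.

Source frame index: (0×3600 + 27×60 + 44) × 24 + 16 = 39952.
Real time: 39952 / (24) = 4994/3 s.
Target frame: (4994/3) × (60000/1001) = 9080000/91 ≈ 99780.220 → 99780.
At 60 labels/s: frame 99780 → 00:27:43:00.

00:27:43:00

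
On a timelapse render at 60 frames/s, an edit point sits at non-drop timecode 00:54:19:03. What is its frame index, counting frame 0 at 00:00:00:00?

Total seconds to the label: (0 × 3600 + 54 × 60 + 19) = 3259.
Frame index = 3259 × 60 + 3 = 195543.

frame 195543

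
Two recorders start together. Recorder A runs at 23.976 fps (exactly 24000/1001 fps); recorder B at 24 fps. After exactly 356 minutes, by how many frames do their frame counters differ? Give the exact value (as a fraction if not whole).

356 min = 21360 s.
A emits 24000/1001 × 21360 = 512640000/1001 frames; B emits 24 × 21360 = 512640.
Difference = 512640/1001 frames (≈ 512.1279); B is ahead of A.

512640/1001 frames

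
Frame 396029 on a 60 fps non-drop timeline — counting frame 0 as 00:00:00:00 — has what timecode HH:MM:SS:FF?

396029 ÷ 60 = 6600 full seconds, remainder 29 frames.
6600 s = 1 h 50 min 0 s.
Timecode: 01:50:00:29.

01:50:00:29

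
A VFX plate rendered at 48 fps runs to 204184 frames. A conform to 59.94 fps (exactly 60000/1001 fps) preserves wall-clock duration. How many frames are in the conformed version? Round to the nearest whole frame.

254975 frames

Frames at target rate = 204184 × (60000/1001) / (48) = 255230000/1001 ≈ 254975.025.
Nearest whole frame: 254975.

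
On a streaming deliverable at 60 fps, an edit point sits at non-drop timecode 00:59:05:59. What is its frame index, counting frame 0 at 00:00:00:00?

212759

Total seconds to the label: (0 × 3600 + 59 × 60 + 5) = 3545.
Frame index = 3545 × 60 + 59 = 212759.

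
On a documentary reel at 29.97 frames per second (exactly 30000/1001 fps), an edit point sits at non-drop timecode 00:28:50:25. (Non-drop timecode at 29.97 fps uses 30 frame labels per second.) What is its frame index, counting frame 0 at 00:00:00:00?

51925

Total seconds to the label: (0 × 3600 + 28 × 60 + 50) = 1730.
Frame index = 1730 × 30 + 25 = 51925.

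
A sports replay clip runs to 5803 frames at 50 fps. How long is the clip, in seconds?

116.06 seconds

Running time = 5803 / (50) = 116.06 s.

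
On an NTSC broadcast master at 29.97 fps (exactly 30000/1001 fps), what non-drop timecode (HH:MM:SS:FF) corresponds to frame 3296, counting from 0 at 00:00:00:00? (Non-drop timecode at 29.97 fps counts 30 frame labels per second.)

00:01:49:26

3296 ÷ 30 = 109 full seconds, remainder 26 frames.
109 s = 0 h 1 min 49 s.
Timecode: 00:01:49:26.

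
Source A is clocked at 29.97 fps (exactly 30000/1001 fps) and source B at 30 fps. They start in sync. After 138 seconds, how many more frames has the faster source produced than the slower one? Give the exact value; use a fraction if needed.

4140/1001 frames

A emits 30000/1001 × 138 = 4140000/1001 frames; B emits 30 × 138 = 4140.
Difference = 4140/1001 frames (≈ 4.1359); B is ahead of A.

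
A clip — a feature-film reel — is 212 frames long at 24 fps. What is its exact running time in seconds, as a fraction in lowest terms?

Running time = 212 ÷ (24) = 212 × 1/24 = 53/6 s.

53/6 seconds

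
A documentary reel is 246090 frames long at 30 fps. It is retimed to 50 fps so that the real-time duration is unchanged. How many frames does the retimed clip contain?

Target frames = source frames × (target rate / source rate) = 246090 × (50)/(30) = 246090 × 5/3 = 410150.

410150 frames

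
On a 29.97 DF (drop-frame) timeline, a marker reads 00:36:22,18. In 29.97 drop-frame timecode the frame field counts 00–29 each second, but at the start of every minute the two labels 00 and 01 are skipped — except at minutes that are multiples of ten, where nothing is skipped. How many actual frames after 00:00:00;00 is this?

65412

Complete 10-minute blocks: 3, each 17982 frames → 53946.
Remaining 6 whole minutes in the current block: 1800 + 5 × 1798 = 10790 frames.
Within the current minute: 22 × 30 + 18 − 2 = 676 (labels ;00/;01 skipped at this minute). Total = 53946 + 10790 + 676 = 65412.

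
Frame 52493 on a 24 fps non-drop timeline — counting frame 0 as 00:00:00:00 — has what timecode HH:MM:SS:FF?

52493 ÷ 24 = 2187 full seconds, remainder 5 frames.
2187 s = 0 h 36 min 27 s.
Timecode: 00:36:27:05.

00:36:27:05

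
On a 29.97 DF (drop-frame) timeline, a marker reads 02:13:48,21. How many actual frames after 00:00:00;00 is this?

240621

Complete 10-minute blocks: 13, each 17982 frames → 233766.
Remaining 3 whole minutes in the current block: 1800 + 2 × 1798 = 5396 frames.
Within the current minute: 48 × 30 + 21 − 2 = 1459 (labels ;00/;01 skipped at this minute). Total = 233766 + 5396 + 1459 = 240621.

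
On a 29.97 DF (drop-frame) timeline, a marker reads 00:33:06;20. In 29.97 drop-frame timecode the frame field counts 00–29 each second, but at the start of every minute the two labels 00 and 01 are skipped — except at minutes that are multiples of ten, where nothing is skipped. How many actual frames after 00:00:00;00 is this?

59540

As if non-drop at 30 labels/s: (0 × 3600 + 33 × 60 + 6) × 30 + 20 = 59600.
Minute boundaries passed: 33; those not divisible by 10: 33 − 3 = 30; dropped labels = 2 × 30 = 60.
Actual frame index = 59600 − 60 = 59540.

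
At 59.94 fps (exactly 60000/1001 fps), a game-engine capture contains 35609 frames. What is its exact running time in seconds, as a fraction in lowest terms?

Running time = 35609 ÷ (60000/1001) = 35609 × 1001/60000 = 35644609/60000 s.

35644609/60000 seconds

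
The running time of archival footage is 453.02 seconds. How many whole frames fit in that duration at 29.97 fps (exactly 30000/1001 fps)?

Frames = 453.02 × 30000/1001 = 13590600/1001 ≈ 13577.0230.
Complete frames: 13577.

13577 frames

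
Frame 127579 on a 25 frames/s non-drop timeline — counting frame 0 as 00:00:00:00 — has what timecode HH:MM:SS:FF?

01:25:03:04

127579 ÷ 25 = 5103 full seconds, remainder 4 frames.
5103 s = 1 h 25 min 3 s.
Timecode: 01:25:03:04.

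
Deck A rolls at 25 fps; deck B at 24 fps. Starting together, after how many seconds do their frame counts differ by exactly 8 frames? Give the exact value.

The gap grows by |24 − 25| = 1 frame per second.
Time for a 8-frame gap: 8 ÷ (1) = 8 s.

8 seconds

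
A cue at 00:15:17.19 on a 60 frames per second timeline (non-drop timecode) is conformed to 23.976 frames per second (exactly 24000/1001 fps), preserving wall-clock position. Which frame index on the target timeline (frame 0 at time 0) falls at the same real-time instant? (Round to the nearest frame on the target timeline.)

Source frame index: (0×3600 + 15×60 + 17) × 60 + 19 = 55039.
Real time: 55039 / (60) = 55039/60 s.
Target frame: (55039/60) × (24000/1001) = 22015600/1001 ≈ 21993.606 → 21994.

frame 21994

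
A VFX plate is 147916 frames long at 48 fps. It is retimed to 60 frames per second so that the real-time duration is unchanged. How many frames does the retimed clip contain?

Target frames = source frames × (target rate / source rate) = 147916 × (60)/(48) = 147916 × 5/4 = 184895.

184895 frames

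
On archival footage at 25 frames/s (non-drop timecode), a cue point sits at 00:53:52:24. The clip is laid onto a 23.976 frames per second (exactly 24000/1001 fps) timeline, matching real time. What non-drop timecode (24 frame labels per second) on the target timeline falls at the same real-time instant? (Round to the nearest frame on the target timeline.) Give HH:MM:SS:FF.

Source frame index: (0×3600 + 53×60 + 52) × 25 + 24 = 80824.
Real time: 80824 / (25) = 80824/25 s.
Target frame: (80824/25) × (24000/1001) = 77591040/1001 ≈ 77513.526 → 77514.
At 24 labels/s: frame 77514 → 00:53:49:18.

00:53:49:18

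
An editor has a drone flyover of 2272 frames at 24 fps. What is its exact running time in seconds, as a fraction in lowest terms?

284/3 seconds

Running time = 2272 ÷ (24) = 2272 × 1/24 = 284/3 s.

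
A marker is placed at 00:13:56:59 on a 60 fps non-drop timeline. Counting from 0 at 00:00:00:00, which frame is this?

50219

Total seconds to the label: (0 × 3600 + 13 × 60 + 56) = 836.
Frame index = 836 × 60 + 59 = 50219.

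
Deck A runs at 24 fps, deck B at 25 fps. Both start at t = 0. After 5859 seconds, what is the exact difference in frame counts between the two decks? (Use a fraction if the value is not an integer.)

5859 frames

A emits 24 × 5859 = 140616 frames; B emits 25 × 5859 = 146475.
Difference = 5859 frames; B is ahead of A.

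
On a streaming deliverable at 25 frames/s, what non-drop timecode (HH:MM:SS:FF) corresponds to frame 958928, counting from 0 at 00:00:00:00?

958928 ÷ 25 = 38357 full seconds, remainder 3 frames.
38357 s = 10 h 39 min 17 s.
Timecode: 10:39:17:03.

10:39:17:03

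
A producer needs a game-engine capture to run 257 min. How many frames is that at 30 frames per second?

462600 frames

257 min = 15420 s.
Frames = 15420 × 30 = 462600.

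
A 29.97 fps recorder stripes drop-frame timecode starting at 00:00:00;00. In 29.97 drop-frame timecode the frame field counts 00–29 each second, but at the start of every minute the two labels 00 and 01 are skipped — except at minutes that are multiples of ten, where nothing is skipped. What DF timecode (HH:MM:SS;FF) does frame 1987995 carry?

18:25:32;25

Ten DF minutes hold 17982 frames, so frame 1987995 lies in block 110 (frames 1978020–1996001) with 9975 frames into that block.
The block's first minute is 1800 frames and the rest 1798 each; 9975 frames reaches minute 5, so 110 × 18 + 5 × 2 = 1990 labels have been skipped so far.
Adding those back, label number 1987995 + 1990 = 1989985 at 30 labels/s is 66332 s + 25 f = 18 h 25 min 32 s frame 25, i.e. 18:25:32;25.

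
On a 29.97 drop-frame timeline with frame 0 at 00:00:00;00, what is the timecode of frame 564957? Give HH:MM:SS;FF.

05:14:10;23

Ten DF minutes hold 17982 frames, so frame 564957 lies in block 31 (frames 557442–575423) with 7515 frames into that block.
The block's first minute is 1800 frames and the rest 1798 each; 7515 frames reaches minute 4, so 31 × 18 + 4 × 2 = 566 labels have been skipped so far.
Adding those back, label number 564957 + 566 = 565523 at 30 labels/s is 18850 s + 23 f = 5 h 14 min 10 s frame 23, i.e. 05:14:10;23.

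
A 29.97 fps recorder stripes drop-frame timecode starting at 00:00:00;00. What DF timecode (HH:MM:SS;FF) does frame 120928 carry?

01:07:15;00

Each 10-minute DF block holds 10 × 60 × 30 − 9 × 2 = 17982 frames. 120928 ÷ 17982 → 6 full blocks, remainder 13036.
Within the partial block the first minute is 1800 frames and each further minute 1798, so 7 further minute boundaries passed. Total skipped labels = 18 × 6 + 2 × 7 = 122.
Non-drop label index = 120928 + 122 = 121050; at 30 labels/s that is 01:07:15:00, i.e. DF 01:07:15;00.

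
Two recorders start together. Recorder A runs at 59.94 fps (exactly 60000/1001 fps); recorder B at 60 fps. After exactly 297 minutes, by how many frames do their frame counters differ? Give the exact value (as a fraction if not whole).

297 min = 17820 s.
A emits 60000/1001 × 17820 = 97200000/91 frames; B emits 60 × 17820 = 1069200.
Difference = 97200/91 frames (≈ 1068.1319); B is ahead of A.

97200/91 frames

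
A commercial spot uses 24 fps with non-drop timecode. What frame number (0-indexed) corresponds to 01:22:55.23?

Total seconds to the label: (1 × 3600 + 22 × 60 + 55) = 4975.
Frame index = 4975 × 24 + 23 = 119423.

frame 119423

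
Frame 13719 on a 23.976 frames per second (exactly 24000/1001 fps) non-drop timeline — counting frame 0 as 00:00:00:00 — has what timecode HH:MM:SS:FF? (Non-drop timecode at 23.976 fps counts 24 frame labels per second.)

13719 ÷ 24 = 571 full seconds, remainder 15 frames.
571 s = 0 h 9 min 31 s.
Timecode: 00:09:31:15.

00:09:31:15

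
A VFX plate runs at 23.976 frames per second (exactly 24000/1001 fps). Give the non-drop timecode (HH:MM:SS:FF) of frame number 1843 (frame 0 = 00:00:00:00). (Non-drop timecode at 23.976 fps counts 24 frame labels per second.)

00:01:16:19

1843 ÷ 24 = 76 full seconds, remainder 19 frames.
76 s = 0 h 1 min 16 s.
Timecode: 00:01:16:19.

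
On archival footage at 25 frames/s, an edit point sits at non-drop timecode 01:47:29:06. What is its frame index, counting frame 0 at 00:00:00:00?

161231

Total seconds to the label: (1 × 3600 + 47 × 60 + 29) = 6449.
Frame index = 6449 × 25 + 6 = 161231.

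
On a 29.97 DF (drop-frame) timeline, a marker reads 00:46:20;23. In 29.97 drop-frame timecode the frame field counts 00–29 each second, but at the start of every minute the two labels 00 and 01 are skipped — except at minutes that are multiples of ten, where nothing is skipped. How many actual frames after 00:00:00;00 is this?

83339

As if non-drop at 30 labels/s: (0 × 3600 + 46 × 60 + 20) × 30 + 23 = 83423.
Minute boundaries passed: 46; those not divisible by 10: 46 − 4 = 42; dropped labels = 2 × 42 = 84.
Actual frame index = 83423 − 84 = 83339.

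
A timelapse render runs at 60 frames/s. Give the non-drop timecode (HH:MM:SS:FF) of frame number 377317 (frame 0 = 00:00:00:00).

377317 ÷ 60 = 6288 full seconds, remainder 37 frames.
6288 s = 1 h 44 min 48 s.
Timecode: 01:44:48:37.

01:44:48:37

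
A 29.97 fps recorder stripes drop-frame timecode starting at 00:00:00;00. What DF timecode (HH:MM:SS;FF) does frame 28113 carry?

Ten DF minutes hold 17982 frames, so frame 28113 lies in block 1 (frames 17982–35963) with 10131 frames into that block.
The block's first minute is 1800 frames and the rest 1798 each; 10131 frames reaches minute 5, so 1 × 18 + 5 × 2 = 28 labels have been skipped so far.
Adding those back, label number 28113 + 28 = 28141 at 30 labels/s is 938 s + 1 f = 0 h 15 min 38 s frame 1, i.e. 00:15:38;01.

00:15:38;01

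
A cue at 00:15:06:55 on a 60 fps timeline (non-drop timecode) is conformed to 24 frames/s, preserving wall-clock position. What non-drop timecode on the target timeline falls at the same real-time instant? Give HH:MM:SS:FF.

00:15:06:22

Source frame index: (0×3600 + 15×60 + 6) × 60 + 55 = 54415.
Real time: 54415 / (60) = 10883/12 s.
Target frame: (10883/12) × (24) = 21766.
At 24 labels/s: frame 21766 → 00:15:06:22.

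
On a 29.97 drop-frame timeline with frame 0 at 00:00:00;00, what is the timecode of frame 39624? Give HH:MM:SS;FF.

Ten DF minutes hold 17982 frames, so frame 39624 lies in block 2 (frames 35964–53945) with 3660 frames into that block.
The block's first minute is 1800 frames and the rest 1798 each; 3660 frames reaches minute 2, so 2 × 18 + 2 × 2 = 40 labels have been skipped so far.
Adding those back, label number 39624 + 40 = 39664 at 30 labels/s is 1322 s + 4 f = 0 h 22 min 2 s frame 4, i.e. 00:22:02;04.

00:22:02;04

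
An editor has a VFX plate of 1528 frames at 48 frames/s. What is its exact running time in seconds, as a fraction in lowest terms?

191/6 seconds

Running time = 1528 ÷ (48) = 1528 × 1/48 = 191/6 s.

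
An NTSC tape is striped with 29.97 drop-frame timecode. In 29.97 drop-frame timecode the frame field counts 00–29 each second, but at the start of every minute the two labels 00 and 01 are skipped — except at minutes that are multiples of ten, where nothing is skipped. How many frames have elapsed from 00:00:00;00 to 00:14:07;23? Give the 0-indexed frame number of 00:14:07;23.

25407

Complete 10-minute blocks: 1, each 17982 frames → 17982.
Remaining 4 whole minutes in the current block: 1800 + 3 × 1798 = 7194 frames.
Within the current minute: 7 × 30 + 23 − 2 = 231 (labels ;00/;01 skipped at this minute). Total = 17982 + 7194 + 231 = 25407.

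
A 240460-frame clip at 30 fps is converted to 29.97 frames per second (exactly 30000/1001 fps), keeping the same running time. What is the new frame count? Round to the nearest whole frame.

Frames at target rate = 240460 × (30000/1001) / (30) = 21860000/91 ≈ 240219.780.
Nearest whole frame: 240220.

240220 frames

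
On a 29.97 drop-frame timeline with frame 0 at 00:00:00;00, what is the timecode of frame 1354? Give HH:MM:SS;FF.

00:00:45;04

Ten DF minutes hold 17982 frames, so frame 1354 lies in block 0 (frames 0–17981) with 1354 frames into that block.
The block's first minute is 1800 frames and the rest 1798 each; 1354 frames reaches minute 0, so 0 × 18 + 0 × 2 = 0 labels have been skipped so far.
Adding those back, label number 1354 + 0 = 1354 at 30 labels/s is 45 s + 4 f = 0 h 0 min 45 s frame 4, i.e. 00:00:45;04.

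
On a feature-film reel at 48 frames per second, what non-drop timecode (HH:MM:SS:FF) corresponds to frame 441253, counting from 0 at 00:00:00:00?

02:33:12:37

441253 ÷ 48 = 9192 full seconds, remainder 37 frames.
9192 s = 2 h 33 min 12 s.
Timecode: 02:33:12:37.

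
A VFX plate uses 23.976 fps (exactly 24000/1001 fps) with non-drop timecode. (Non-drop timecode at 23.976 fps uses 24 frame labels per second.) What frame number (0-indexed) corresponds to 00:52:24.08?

Total seconds to the label: (0 × 3600 + 52 × 60 + 24) = 3144.
Frame index = 3144 × 24 + 8 = 75464.

frame 75464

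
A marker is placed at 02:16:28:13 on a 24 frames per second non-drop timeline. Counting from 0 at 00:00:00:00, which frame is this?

196525

Total seconds to the label: (2 × 3600 + 16 × 60 + 28) = 8188.
Frame index = 8188 × 24 + 13 = 196525.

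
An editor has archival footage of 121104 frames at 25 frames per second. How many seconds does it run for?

Running time = 121104 / (25) = 4844.16 s.

4844.16 seconds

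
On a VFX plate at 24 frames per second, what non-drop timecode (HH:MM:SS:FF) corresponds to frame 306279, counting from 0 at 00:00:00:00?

306279 ÷ 24 = 12761 full seconds, remainder 15 frames.
12761 s = 3 h 32 min 41 s.
Timecode: 03:32:41:15.

03:32:41:15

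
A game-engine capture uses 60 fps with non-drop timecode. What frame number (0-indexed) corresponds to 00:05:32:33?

frame 19953

Total seconds to the label: (0 × 3600 + 5 × 60 + 32) = 332.
Frame index = 332 × 60 + 33 = 19953.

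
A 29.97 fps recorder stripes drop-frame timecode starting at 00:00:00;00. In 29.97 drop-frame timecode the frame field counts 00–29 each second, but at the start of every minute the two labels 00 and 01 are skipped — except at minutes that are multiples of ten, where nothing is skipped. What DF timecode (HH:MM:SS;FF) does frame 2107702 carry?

Ten DF minutes hold 17982 frames, so frame 2107702 lies in block 117 (frames 2103894–2121875) with 3808 frames into that block.
The block's first minute is 1800 frames and the rest 1798 each; 3808 frames reaches minute 2, so 117 × 18 + 2 × 2 = 2110 labels have been skipped so far.
Adding those back, label number 2107702 + 2110 = 2109812 at 30 labels/s is 70327 s + 2 f = 19 h 32 min 7 s frame 2, i.e. 19:32:07;02.

19:32:07;02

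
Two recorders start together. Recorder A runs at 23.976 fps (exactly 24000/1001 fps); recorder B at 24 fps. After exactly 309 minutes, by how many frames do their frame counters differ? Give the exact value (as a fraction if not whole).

444960/1001 frames

309 min = 18540 s.
A emits 24000/1001 × 18540 = 444960000/1001 frames; B emits 24 × 18540 = 444960.
Difference = 444960/1001 frames (≈ 444.5155); B is ahead of A.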